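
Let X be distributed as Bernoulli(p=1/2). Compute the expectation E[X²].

Using the identity E[X²] = Var(X) + (E[X])²:
E[X] = \frac{1}{2}
Var(X) = \frac{1}{4}
E[X²] = \frac{1}{4} + (\frac{1}{2})²
= \frac{1}{2}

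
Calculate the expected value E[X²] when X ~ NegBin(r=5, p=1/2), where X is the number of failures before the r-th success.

Using the identity E[X²] = Var(X) + (E[X])²:
E[X] = 5
Var(X) = 10
E[X²] = 10 + (5)²
= 35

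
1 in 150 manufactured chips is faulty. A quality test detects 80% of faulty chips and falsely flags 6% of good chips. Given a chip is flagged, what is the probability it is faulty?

Let D = the rare event, + = positive/flagged.
P(D) = 1/150
P(+|D) = 80/100 = 4/5
P(+|D') = 6/100 = 3/50
P(+) = P(+|D)P(D) + P(+|D')P(D')
     = \frac{4}{5} × \frac{1}{150} + \frac{3}{50} × \frac{149}{150}
     = \frac{487}{7500}
P(D|+) = P(+|D)P(D)/P(+) = \frac{40}{487}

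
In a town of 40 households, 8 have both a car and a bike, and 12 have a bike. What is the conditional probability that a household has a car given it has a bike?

P(A ∩ B) = 8/40 = 1/5
P(B) = 12/40 = 3/10
P(A|B) = P(A ∩ B) / P(B) = (1/5) / (3/10) = 2/3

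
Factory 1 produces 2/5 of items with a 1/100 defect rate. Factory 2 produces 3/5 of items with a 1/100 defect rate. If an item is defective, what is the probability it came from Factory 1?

Using Bayes' theorem:
P(F1) = 2/5, P(D|F1) = 1/100
P(F2) = 3/5, P(D|F2) = 1/100
P(D) = P(D|F1)P(F1) + P(D|F2)P(F2)
     = \frac{1}{100}
P(F1|D) = P(D|F1)P(F1) / P(D)
= \frac{2}{5}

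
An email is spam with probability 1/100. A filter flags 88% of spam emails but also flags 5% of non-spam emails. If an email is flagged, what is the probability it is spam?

Let D = the rare event, + = positive/flagged.
P(D) = 1/100
P(+|D) = 88/100 = 22/25
P(+|D') = 5/100 = 1/20
P(+) = P(+|D)P(D) + P(+|D')P(D')
     = \frac{22}{25} × \frac{1}{100} + \frac{1}{20} × \frac{99}{100}
     = \frac{583}{10000}
P(D|+) = P(+|D)P(D)/P(+) = \frac{8}{53}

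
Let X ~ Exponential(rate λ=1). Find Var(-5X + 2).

For X ~ Exponential(rate λ=1):
Var(X) = 1
Var(-5X + 2) = (-5)² × Var(X) = 25 × 1 = 25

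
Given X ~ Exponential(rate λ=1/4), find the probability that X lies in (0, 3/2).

P(0 < X < 3/2) = ∫_{0}^{3/2} f(x) dx
where f(x) = \frac{e^{- \frac{x}{4}}}{4}
= 1 - e^{- \frac{3}{8}}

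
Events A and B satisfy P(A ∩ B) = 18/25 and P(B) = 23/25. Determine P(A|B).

P(A|B) = P(A ∩ B) / P(B)
= (18/25) / (23/25)
= 18/23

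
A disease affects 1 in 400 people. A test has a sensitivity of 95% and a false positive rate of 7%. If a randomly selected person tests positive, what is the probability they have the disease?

Let D = the rare event, + = positive/flagged.
P(D) = 1/400
P(+|D) = 95/100 = 19/20
P(+|D') = 7/100
P(+) = P(+|D)P(D) + P(+|D')P(D')
     = \frac{19}{20} × \frac{1}{400} + \frac{7}{100} × \frac{399}{400}
     = \frac{361}{5000}
P(D|+) = P(+|D)P(D)/P(+) = \frac{5}{152}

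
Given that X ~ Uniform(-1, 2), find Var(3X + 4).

For X ~ Uniform(-1, 2):
Var(X) = \frac{3}{4}
Var(3X + 4) = (3)² × Var(X) = 9 × \frac{3}{4} = \frac{27}{4}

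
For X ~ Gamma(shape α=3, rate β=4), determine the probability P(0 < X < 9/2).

P(0 < X < 9/2) = ∫_{0}^{9/2} f(x) dx
where f(x) = 32 x^{2} e^{- 4 x}
= 1 - \frac{181}{e^{18}}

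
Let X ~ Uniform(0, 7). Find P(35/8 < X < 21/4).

P(35/8 < X < 21/4) = ∫_{35/8}^{21/4} f(x) dx
where f(x) = \frac{1}{7}
= \frac{1}{8}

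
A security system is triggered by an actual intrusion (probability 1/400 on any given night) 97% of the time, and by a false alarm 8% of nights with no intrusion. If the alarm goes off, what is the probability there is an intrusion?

Let D = the rare event, + = positive/flagged.
P(D) = 1/400
P(+|D) = 97/100
P(+|D') = 8/100 = 2/25
P(+) = P(+|D)P(D) + P(+|D')P(D')
     = \frac{97}{100} × \frac{1}{400} + \frac{2}{25} × \frac{399}{400}
     = \frac{3289}{40000}
P(D|+) = P(+|D)P(D)/P(+) = \frac{97}{3289}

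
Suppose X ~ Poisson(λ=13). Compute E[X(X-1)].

E[X(X-1)] = E[X² - X] = E[X²] - E[X]
E[X] = 13
E[X²] = Var(X) + (E[X])² = 13 + (13)² = 182
E[X(X-1)] = 182 - 13 = 169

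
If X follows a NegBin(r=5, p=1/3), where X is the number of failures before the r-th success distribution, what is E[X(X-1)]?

E[X(X-1)] = E[X² - X] = E[X²] - E[X]
E[X] = 10
E[X²] = Var(X) + (E[X])² = 30 + (10)² = 130
E[X(X-1)] = 130 - 10 = 120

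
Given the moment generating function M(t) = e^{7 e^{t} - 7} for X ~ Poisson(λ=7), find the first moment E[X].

To find E[X], compute M^(1)(0):
M^(1)(t) = 7 e^{t} e^{7 e^{t} - 7}
M^(1)(0) = 7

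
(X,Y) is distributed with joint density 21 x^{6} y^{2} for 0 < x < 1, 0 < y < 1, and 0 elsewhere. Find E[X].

E[X] = ∫_0^1 ∫_0^1 x × f(x,y) dy dx
= ∫_0^1 ∫_0^1 x × (21 x^{6} y^{2}) dy dx
= \frac{7}{8}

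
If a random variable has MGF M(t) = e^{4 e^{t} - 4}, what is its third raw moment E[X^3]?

To find E[X^3], compute M^(3)(0):
M^(1)(t) = 4 e^{t} e^{4 e^{t} - 4}
M^(2)(t) = 16 e^{2 t} e^{4 e^{t} - 4} + 4 e^{t} e^{4 e^{t} - 4}
M^(3)(t) = 64 e^{3 t} e^{4 e^{t} - 4} + 48 e^{2 t} e^{4 e^{t} - 4} + 4 e^{t} e^{4 e^{t} - 4}
M^(3)(0) = 116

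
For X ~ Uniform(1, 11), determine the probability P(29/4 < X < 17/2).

P(29/4 < X < 17/2) = ∫_{29/4}^{17/2} f(x) dx
where f(x) = \frac{1}{10}
= \frac{1}{8}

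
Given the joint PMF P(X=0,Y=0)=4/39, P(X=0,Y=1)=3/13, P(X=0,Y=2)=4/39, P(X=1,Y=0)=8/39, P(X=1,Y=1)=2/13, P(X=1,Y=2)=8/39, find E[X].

First find marginal of X:
P(X=0) = 17/39
P(X=1) = 22/39
E[X] = 0 × 17/39 + 1 × 22/39 = 22/39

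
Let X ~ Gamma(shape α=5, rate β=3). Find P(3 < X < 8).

P(3 < X < 8) = ∫_{3}^{8} f(x) dx
where f(x) = \frac{81 x^{4} e^{- 3 x}}{8}
= \frac{-131528 + 3563 e^{15}}{8 e^{24}}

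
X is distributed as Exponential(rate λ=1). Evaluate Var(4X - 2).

For X ~ Exponential(rate λ=1):
Var(X) = 1
Var(4X - 2) = (4)² × Var(X) = 16 × 1 = 16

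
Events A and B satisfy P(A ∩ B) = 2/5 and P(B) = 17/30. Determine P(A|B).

P(A|B) = P(A ∩ B) / P(B)
= (2/5) / (17/30)
= 12/17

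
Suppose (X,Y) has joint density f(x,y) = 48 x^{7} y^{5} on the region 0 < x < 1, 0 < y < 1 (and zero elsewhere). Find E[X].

E[X] = ∫_0^1 ∫_0^1 x × f(x,y) dy dx
= ∫_0^1 ∫_0^1 x × (48 x^{7} y^{5}) dy dx
= \frac{8}{9}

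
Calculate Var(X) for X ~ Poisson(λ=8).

For X ~ Poisson(λ=8):
Var(X) = 8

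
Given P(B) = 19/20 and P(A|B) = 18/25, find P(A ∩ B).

By definition, P(A|B) = P(A ∩ B) / P(B)
So P(A ∩ B) = P(A|B) × P(B)
= 18/25 × 19/20
= 171/250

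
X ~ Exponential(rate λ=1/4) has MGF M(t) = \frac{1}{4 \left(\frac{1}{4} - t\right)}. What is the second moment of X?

To find E[X^2], compute M^(2)(0):
M^(1)(t) = \frac{1}{4 \left(\frac{1}{4} - t\right)^{2}}
M^(2)(t) = \frac{1}{2 \left(\frac{1}{4} - t\right)^{3}}
M^(2)(0) = 32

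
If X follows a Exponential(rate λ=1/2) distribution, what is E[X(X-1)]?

E[X(X-1)] = E[X² - X] = E[X²] - E[X]
E[X] = 2
E[X²] = Var(X) + (E[X])² = 4 + (2)² = 8
E[X(X-1)] = 8 - 2 = 6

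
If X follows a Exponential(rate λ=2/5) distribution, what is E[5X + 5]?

For X ~ Exponential(rate λ=2/5):
E[X] = \frac{5}{2}
E[5X + 5] = 5 × E[X] + 5 = \frac{35}{2}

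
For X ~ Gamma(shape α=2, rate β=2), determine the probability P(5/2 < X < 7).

P(5/2 < X < 7) = ∫_{5/2}^{7} f(x) dx
where f(x) = 4 x e^{- 2 x}
= \frac{3 \left(-5 + 2 e^{9}\right)}{e^{14}}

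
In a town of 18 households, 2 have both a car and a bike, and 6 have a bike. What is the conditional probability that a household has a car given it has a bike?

P(A ∩ B) = 2/18 = 1/9
P(B) = 6/18 = 1/3
P(A|B) = P(A ∩ B) / P(B) = (1/9) / (1/3) = 1/3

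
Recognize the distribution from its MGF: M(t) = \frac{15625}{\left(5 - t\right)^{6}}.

The MGF M(t) = \frac{15625}{\left(5 - t\right)^{6}} is the standard form for the Gamma distribution.
Comparing with the known MGF formula identifies: Gamma(shape α=6, rate β=5)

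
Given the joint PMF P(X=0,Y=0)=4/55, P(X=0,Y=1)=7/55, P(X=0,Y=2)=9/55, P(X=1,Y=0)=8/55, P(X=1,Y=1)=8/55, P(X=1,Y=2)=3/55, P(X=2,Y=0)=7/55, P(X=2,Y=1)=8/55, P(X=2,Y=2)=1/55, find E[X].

First find marginal of X:
P(X=0) = 4/11
P(X=1) = 19/55
P(X=2) = 16/55
E[X] = 0 × 4/11 + 1 × 19/55 + 2 × 16/55 = 51/55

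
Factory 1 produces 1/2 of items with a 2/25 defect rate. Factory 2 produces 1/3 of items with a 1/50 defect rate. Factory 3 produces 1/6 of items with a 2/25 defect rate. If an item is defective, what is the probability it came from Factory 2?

Using Bayes' theorem:
P(F1) = 1/2, P(D|F1) = 2/25
P(F2) = 1/3, P(D|F2) = 1/50
P(F3) = 1/6, P(D|F3) = 2/25
P(D) = P(D|F1)P(F1) + P(D|F2)P(F2) + P(D|F3)P(F3)
     = \frac{3}{50}
P(F2|D) = P(D|F2)P(F2) / P(D)
= \frac{1}{9}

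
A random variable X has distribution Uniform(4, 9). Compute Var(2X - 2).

For X ~ Uniform(4, 9):
Var(X) = \frac{25}{12}
Var(2X - 2) = (2)² × Var(X) = 4 × \frac{25}{12} = \frac{25}{3}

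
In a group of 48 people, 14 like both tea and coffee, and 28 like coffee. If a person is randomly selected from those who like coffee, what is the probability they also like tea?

P(A ∩ B) = 14/48 = 7/24
P(B) = 28/48 = 7/12
P(A|B) = P(A ∩ B) / P(B) = (7/24) / (7/12) = 1/2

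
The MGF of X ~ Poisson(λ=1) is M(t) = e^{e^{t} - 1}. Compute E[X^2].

To find E[X^2], compute M^(2)(0):
M^(1)(t) = e^{t} e^{e^{t} - 1}
M^(2)(t) = e^{2 t} e^{e^{t} - 1} + e^{t} e^{e^{t} - 1}
M^(2)(0) = 2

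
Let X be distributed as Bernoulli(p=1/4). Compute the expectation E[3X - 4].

For X ~ Bernoulli(p=1/4):
E[X] = \frac{1}{4}
E[3X - 4] = 3 × E[X] - 4 = - \frac{13}{4}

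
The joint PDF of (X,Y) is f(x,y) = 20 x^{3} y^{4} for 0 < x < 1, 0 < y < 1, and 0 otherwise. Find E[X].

E[X] = ∫_0^1 ∫_0^1 x × f(x,y) dy dx
= ∫_0^1 ∫_0^1 x × (20 x^{3} y^{4}) dy dx
= \frac{4}{5}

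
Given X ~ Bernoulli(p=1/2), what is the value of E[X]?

For X ~ Bernoulli(p=1/2), the expected value is:
E[X] = \frac{1}{2}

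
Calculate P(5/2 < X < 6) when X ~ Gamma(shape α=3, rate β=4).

P(5/2 < X < 6) = ∫_{5/2}^{6} f(x) dx
where f(x) = 32 x^{2} e^{- 4 x}
= \frac{-313 + 61 e^{14}}{e^{24}}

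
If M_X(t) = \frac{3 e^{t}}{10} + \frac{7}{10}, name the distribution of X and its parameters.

The MGF M(t) = \frac{3 e^{t}}{10} + \frac{7}{10} is the standard form for the Bernoulli distribution.
Comparing with the known MGF formula identifies: Bernoulli(p=3/10)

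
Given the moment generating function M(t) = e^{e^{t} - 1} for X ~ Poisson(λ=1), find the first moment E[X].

To find E[X], compute M^(1)(0):
M^(1)(t) = e^{t} e^{e^{t} - 1}
M^(1)(0) = 1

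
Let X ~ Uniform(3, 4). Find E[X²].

Using the identity E[X²] = Var(X) + (E[X])²:
E[X] = \frac{7}{2}
Var(X) = \frac{1}{12}
E[X²] = \frac{1}{12} + (\frac{7}{2})²
= \frac{37}{3}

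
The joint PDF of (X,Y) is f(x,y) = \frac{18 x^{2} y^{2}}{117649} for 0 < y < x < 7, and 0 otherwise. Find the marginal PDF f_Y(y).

f_Y(y) = ∫_y^7 \frac{18 x^{2} y^{2}}{117649} dx = \frac{6 y^{2} \left(343 - y^{3}\right)}{117649}
for 0 < y < 7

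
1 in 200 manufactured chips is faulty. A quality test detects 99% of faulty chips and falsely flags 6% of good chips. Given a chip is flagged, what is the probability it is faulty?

Let D = the rare event, + = positive/flagged.
P(D) = 1/200
P(+|D) = 99/100
P(+|D') = 6/100 = 3/50
P(+) = P(+|D)P(D) + P(+|D')P(D')
     = \frac{99}{100} × \frac{1}{200} + \frac{3}{50} × \frac{199}{200}
     = \frac{1293}{20000}
P(D|+) = P(+|D)P(D)/P(+) = \frac{33}{431}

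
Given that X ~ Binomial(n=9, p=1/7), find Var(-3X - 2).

For X ~ Binomial(n=9, p=1/7):
Var(X) = \frac{54}{49}
Var(-3X - 2) = (-3)² × Var(X) = 9 × \frac{54}{49} = \frac{486}{49}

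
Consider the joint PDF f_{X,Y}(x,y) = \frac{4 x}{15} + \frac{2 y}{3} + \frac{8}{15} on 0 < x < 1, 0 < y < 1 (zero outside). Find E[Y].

E[Y] = ∫_0^1 ∫_0^1 y × f(x,y) dx dy
= \frac{5}{9}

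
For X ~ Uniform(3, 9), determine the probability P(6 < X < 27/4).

P(6 < X < 27/4) = ∫_{6}^{27/4} f(x) dx
where f(x) = \frac{1}{6}
= \frac{1}{8}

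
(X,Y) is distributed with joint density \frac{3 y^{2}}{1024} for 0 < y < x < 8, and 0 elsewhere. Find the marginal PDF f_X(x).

f_X(x) = ∫_0^x \frac{3 y^{2}}{1024} dy = \frac{x^{3}}{1024}
for 0 < x < 8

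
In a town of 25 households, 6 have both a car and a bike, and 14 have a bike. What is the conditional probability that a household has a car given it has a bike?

P(A ∩ B) = 6/25
P(B) = 14/25
P(A|B) = P(A ∩ B) / P(B) = (6/25) / (14/25) = 3/7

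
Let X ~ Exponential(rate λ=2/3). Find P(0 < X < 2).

P(0 < X < 2) = ∫_{0}^{2} f(x) dx
where f(x) = \frac{2 e^{- \frac{2 x}{3}}}{3}
= 1 - e^{- \frac{4}{3}}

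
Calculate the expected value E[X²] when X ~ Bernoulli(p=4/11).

Using the identity E[X²] = Var(X) + (E[X])²:
E[X] = \frac{4}{11}
Var(X) = \frac{28}{121}
E[X²] = \frac{28}{121} + (\frac{4}{11})²
= \frac{4}{11}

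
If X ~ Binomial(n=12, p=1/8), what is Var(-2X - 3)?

For X ~ Binomial(n=12, p=1/8):
Var(X) = \frac{21}{16}
Var(-2X - 3) = (-2)² × Var(X) = 4 × \frac{21}{16} = \frac{21}{4}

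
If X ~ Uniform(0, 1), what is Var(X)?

For X ~ Uniform(0, 1):
Var(X) = \frac{1}{12}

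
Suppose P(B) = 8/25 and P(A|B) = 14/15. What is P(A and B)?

By definition, P(A|B) = P(A ∩ B) / P(B)
So P(A ∩ B) = P(A|B) × P(B)
= 14/15 × 8/25
= 112/375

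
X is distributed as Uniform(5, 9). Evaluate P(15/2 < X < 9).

P(15/2 < X < 9) = ∫_{15/2}^{9} f(x) dx
where f(x) = \frac{1}{4}
= \frac{3}{8}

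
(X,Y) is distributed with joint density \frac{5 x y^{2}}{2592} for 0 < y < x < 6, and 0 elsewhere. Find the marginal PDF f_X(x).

f_X(x) = ∫_0^x \frac{5 x y^{2}}{2592} dy = \frac{5 x^{4}}{7776}
for 0 < x < 6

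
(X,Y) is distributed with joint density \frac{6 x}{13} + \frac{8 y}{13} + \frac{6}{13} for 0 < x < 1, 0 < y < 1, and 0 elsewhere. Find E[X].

E[X] = ∫_0^1 ∫_0^1 x × f(x,y) dy dx
= ∫_0^1 ∫_0^1 x × (\frac{6 x}{13} + \frac{8 y}{13} + \frac{6}{13}) dy dx
= \frac{7}{13}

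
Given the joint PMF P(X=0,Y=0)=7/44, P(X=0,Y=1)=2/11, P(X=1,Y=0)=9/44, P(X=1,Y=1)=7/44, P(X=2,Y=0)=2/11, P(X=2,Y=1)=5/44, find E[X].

First find marginal of X:
P(X=0) = 15/44
P(X=1) = 4/11
P(X=2) = 13/44
E[X] = 0 × 15/44 + 1 × 4/11 + 2 × 13/44 = 21/22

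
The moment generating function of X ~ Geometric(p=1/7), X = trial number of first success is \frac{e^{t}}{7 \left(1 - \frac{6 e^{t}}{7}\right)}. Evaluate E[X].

To find E[X], compute M^(1)(0):
M^(1)(t) = \frac{e^{t}}{7 \left(1 - \frac{6 e^{t}}{7}\right)} + \frac{6 e^{2 t}}{49 \left(1 - \frac{6 e^{t}}{7}\right)^{2}}
M^(1)(0) = 7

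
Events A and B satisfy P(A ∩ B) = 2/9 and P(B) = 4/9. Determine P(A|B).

P(A|B) = P(A ∩ B) / P(B)
= (2/9) / (4/9)
= 1/2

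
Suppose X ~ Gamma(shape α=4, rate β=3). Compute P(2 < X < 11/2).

P(2 < X < 11/2) = ∫_{2}^{11/2} f(x) dx
where f(x) = \frac{27 x^{3} e^{- 3 x}}{2}
= - \frac{14437}{16 e^{\frac{33}{2}}} + \frac{61}{e^{6}}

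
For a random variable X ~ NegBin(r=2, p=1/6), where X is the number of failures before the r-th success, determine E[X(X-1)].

E[X(X-1)] = E[X² - X] = E[X²] - E[X]
E[X] = 10
E[X²] = Var(X) + (E[X])² = 60 + (10)² = 160
E[X(X-1)] = 160 - 10 = 150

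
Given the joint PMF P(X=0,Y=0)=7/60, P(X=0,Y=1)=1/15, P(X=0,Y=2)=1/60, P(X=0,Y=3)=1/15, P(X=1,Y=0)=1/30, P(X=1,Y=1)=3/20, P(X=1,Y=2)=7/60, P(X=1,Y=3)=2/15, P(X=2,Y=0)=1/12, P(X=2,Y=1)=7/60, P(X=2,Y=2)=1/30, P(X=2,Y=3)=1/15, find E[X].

First find marginal of X:
P(X=0) = 4/15
P(X=1) = 13/30
P(X=2) = 3/10
E[X] = 0 × 4/15 + 1 × 13/30 + 2 × 3/10 = 31/30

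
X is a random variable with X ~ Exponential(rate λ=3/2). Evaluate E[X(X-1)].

E[X(X-1)] = E[X² - X] = E[X²] - E[X]
E[X] = \frac{2}{3}
E[X²] = Var(X) + (E[X])² = \frac{4}{9} + (\frac{2}{3})² = \frac{8}{9}
E[X(X-1)] = \frac{8}{9} - \frac{2}{3} = \frac{2}{9}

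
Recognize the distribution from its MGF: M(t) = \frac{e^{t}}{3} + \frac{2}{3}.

The MGF M(t) = \frac{e^{t}}{3} + \frac{2}{3} is the standard form for the Bernoulli distribution.
Comparing with the known MGF formula identifies: Bernoulli(p=1/3)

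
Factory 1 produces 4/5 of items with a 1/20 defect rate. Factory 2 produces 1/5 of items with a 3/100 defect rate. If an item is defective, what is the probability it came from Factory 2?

Using Bayes' theorem:
P(F1) = 4/5, P(D|F1) = 1/20
P(F2) = 1/5, P(D|F2) = 3/100
P(D) = P(D|F1)P(F1) + P(D|F2)P(F2)
     = \frac{23}{500}
P(F2|D) = P(D|F2)P(F2) / P(D)
= \frac{3}{23}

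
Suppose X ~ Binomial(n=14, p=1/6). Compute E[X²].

Using the identity E[X²] = Var(X) + (E[X])²:
E[X] = \frac{7}{3}
Var(X) = \frac{35}{18}
E[X²] = \frac{35}{18} + (\frac{7}{3})²
= \frac{133}{18}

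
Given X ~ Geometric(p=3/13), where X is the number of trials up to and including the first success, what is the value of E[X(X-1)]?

E[X(X-1)] = E[X² - X] = E[X²] - E[X]
E[X] = \frac{13}{3}
E[X²] = Var(X) + (E[X])² = \frac{130}{9} + (\frac{13}{3})² = \frac{299}{9}
E[X(X-1)] = \frac{299}{9} - \frac{13}{3} = \frac{260}{9}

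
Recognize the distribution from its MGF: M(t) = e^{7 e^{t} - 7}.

The MGF M(t) = e^{7 e^{t} - 7} is the standard form for the Poisson distribution.
Comparing with the known MGF formula identifies: Poisson(λ=7)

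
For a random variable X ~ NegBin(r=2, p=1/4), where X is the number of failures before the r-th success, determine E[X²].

Using the identity E[X²] = Var(X) + (E[X])²:
E[X] = 6
Var(X) = 24
E[X²] = 24 + (6)²
= 60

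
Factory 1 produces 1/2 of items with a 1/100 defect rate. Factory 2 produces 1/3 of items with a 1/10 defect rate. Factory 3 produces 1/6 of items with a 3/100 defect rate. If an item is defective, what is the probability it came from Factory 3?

Using Bayes' theorem:
P(F1) = 1/2, P(D|F1) = 1/100
P(F2) = 1/3, P(D|F2) = 1/10
P(F3) = 1/6, P(D|F3) = 3/100
P(D) = P(D|F1)P(F1) + P(D|F2)P(F2) + P(D|F3)P(F3)
     = \frac{13}{300}
P(F3|D) = P(D|F3)P(F3) / P(D)
= \frac{3}{26}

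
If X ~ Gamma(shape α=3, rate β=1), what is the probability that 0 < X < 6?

P(0 < X < 6) = ∫_{0}^{6} f(x) dx
where f(x) = \frac{x^{2} e^{- x}}{2}
= 1 - \frac{25}{e^{6}}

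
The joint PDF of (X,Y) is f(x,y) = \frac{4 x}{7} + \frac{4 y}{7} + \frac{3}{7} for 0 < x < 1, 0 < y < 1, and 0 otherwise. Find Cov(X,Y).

E[XY] = ∫∫ xy × f(x,y) dx dy = \frac{25}{84}
E[X] = \frac{23}{42}
E[Y] = \frac{23}{42}
Cov(X,Y) = E[XY] - E[X]E[Y] = - \frac{1}{441}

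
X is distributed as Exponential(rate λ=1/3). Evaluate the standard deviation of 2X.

For X ~ Exponential(rate λ=1/3):
Var(X) = 9
SD(X) = √(Var(X)) = √(9) = 3
SD(2X) = |2| × SD(X) = 2 × 3 = 6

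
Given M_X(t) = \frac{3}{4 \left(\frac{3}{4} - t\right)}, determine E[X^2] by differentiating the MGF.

To find E[X^2], compute M^(2)(0):
M^(1)(t) = \frac{3}{4 \left(\frac{3}{4} - t\right)^{2}}
M^(2)(t) = \frac{3}{2 \left(\frac{3}{4} - t\right)^{3}}
M^(2)(0) = \frac{32}{9}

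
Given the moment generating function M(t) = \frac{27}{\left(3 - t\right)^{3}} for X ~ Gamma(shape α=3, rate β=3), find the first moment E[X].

To find E[X], compute M^(1)(0):
M^(1)(t) = \frac{81}{\left(3 - t\right)^{4}}
M^(1)(0) = 1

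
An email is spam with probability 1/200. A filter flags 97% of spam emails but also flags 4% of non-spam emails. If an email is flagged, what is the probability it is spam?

Let D = the rare event, + = positive/flagged.
P(D) = 1/200
P(+|D) = 97/100
P(+|D') = 4/100 = 1/25
P(+) = P(+|D)P(D) + P(+|D')P(D')
     = \frac{97}{100} × \frac{1}{200} + \frac{1}{25} × \frac{199}{200}
     = \frac{893}{20000}
P(D|+) = P(+|D)P(D)/P(+) = \frac{97}{893}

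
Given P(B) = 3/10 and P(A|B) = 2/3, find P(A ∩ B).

By definition, P(A|B) = P(A ∩ B) / P(B)
So P(A ∩ B) = P(A|B) × P(B)
= 2/3 × 3/10
= 1/5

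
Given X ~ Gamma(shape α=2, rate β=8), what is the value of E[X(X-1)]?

E[X(X-1)] = E[X² - X] = E[X²] - E[X]
E[X] = \frac{1}{4}
E[X²] = Var(X) + (E[X])² = \frac{1}{32} + (\frac{1}{4})² = \frac{3}{32}
E[X(X-1)] = \frac{3}{32} - \frac{1}{4} = - \frac{5}{32}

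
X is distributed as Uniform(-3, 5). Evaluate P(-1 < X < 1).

P(-1 < X < 1) = ∫_{-1}^{1} f(x) dx
where f(x) = \frac{1}{8}
= \frac{1}{4}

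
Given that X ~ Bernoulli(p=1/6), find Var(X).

For X ~ Bernoulli(p=1/6):
Var(X) = \frac{5}{36}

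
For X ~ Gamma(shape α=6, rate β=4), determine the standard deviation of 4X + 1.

For X ~ Gamma(shape α=6, rate β=4):
Var(X) = \frac{3}{8}
SD(X) = √(Var(X)) = √(\frac{3}{8}) = \frac{\sqrt{6}}{4}
SD(4X + 1) = |4| × SD(X) = 4 × \frac{\sqrt{6}}{4} = \sqrt{6}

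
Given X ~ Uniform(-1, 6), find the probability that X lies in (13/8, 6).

P(13/8 < X < 6) = ∫_{13/8}^{6} f(x) dx
where f(x) = \frac{1}{7}
= \frac{5}{8}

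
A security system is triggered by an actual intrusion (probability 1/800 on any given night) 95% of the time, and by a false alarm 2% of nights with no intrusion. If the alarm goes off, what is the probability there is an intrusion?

Let D = the rare event, + = positive/flagged.
P(D) = 1/800
P(+|D) = 95/100 = 19/20
P(+|D') = 2/100 = 1/50
P(+) = P(+|D)P(D) + P(+|D')P(D')
     = \frac{19}{20} × \frac{1}{800} + \frac{1}{50} × \frac{799}{800}
     = \frac{1693}{80000}
P(D|+) = P(+|D)P(D)/P(+) = \frac{95}{1693}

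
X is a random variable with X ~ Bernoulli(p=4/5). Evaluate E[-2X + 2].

For X ~ Bernoulli(p=4/5):
E[X] = \frac{4}{5}
E[-2X + 2] = -2 × E[X] + 2 = \frac{2}{5}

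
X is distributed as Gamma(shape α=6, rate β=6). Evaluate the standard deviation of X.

For X ~ Gamma(shape α=6, rate β=6):
Var(X) = \frac{1}{6}
SD(X) = √(Var(X)) = √(\frac{1}{6}) = \frac{\sqrt{6}}{6}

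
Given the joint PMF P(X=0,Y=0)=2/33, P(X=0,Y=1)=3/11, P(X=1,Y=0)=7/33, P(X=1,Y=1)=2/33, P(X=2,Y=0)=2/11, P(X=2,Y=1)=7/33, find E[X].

First find marginal of X:
P(X=0) = 1/3
P(X=1) = 3/11
P(X=2) = 13/33
E[X] = 0 × 1/3 + 1 × 3/11 + 2 × 13/33 = 35/33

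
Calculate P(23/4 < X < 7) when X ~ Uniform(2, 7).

P(23/4 < X < 7) = ∫_{23/4}^{7} f(x) dx
where f(x) = \frac{1}{5}
= \frac{1}{4}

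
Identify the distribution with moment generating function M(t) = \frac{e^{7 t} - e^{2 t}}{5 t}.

The MGF M(t) = \frac{e^{7 t} - e^{2 t}}{5 t} is the standard form for the Uniform distribution.
Comparing with the known MGF formula identifies: Uniform(2, 7)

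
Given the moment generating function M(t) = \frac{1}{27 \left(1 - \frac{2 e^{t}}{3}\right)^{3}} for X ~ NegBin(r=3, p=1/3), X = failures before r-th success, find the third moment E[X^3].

To find E[X^3], compute M^(3)(0):
M^(1)(t) = \frac{2 e^{t}}{27 \left(1 - \frac{2 e^{t}}{3}\right)^{4}}
M^(2)(t) = \frac{2 e^{t}}{27 \left(1 - \frac{2 e^{t}}{3}\right)^{4}} + \frac{16 e^{2 t}}{81 \left(1 - \frac{2 e^{t}}{3}\right)^{5}}
M^(3)(t) = \frac{2 e^{t}}{27 \left(1 - \frac{2 e^{t}}{3}\right)^{4}} + \frac{16 e^{2 t}}{27 \left(1 - \frac{2 e^{t}}{3}\right)^{5}} + \frac{160 e^{3 t}}{243 \left(1 - \frac{2 e^{t}}{3}\right)^{6}}
M^(3)(0) = 630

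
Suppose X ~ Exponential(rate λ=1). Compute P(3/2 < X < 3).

P(3/2 < X < 3) = ∫_{3/2}^{3} f(x) dx
where f(x) = e^{- x}
= - \frac{1}{e^{3}} + e^{- \frac{3}{2}}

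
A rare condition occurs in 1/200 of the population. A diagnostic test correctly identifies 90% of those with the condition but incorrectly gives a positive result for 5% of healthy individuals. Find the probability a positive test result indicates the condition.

Let D = the rare event, + = positive/flagged.
P(D) = 1/200
P(+|D) = 90/100 = 9/10
P(+|D') = 5/100 = 1/20
P(+) = P(+|D)P(D) + P(+|D')P(D')
     = \frac{9}{10} × \frac{1}{200} + \frac{1}{20} × \frac{199}{200}
     = \frac{217}{4000}
P(D|+) = P(+|D)P(D)/P(+) = \frac{18}{217}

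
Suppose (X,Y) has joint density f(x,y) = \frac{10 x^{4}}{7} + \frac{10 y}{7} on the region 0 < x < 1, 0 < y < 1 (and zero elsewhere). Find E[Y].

E[Y] = ∫_0^1 ∫_0^1 y × f(x,y) dx dy
= \frac{13}{21}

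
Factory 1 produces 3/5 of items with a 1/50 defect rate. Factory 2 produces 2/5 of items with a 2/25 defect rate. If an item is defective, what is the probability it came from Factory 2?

Using Bayes' theorem:
P(F1) = 3/5, P(D|F1) = 1/50
P(F2) = 2/5, P(D|F2) = 2/25
P(D) = P(D|F1)P(F1) + P(D|F2)P(F2)
     = \frac{11}{250}
P(F2|D) = P(D|F2)P(F2) / P(D)
= \frac{8}{11}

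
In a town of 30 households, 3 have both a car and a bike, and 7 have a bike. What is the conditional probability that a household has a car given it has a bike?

P(A ∩ B) = 3/30 = 1/10
P(B) = 7/30
P(A|B) = P(A ∩ B) / P(B) = (1/10) / (7/30) = 3/7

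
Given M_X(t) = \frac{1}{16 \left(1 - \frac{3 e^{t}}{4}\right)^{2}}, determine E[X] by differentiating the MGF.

To find E[X], compute M^(1)(0):
M^(1)(t) = \frac{3 e^{t}}{32 \left(1 - \frac{3 e^{t}}{4}\right)^{3}}
M^(1)(0) = 6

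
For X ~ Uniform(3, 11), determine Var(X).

For X ~ Uniform(3, 11):
Var(X) = \frac{16}{3}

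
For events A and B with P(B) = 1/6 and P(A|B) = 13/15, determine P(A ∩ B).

By definition, P(A|B) = P(A ∩ B) / P(B)
So P(A ∩ B) = P(A|B) × P(B)
= 13/15 × 1/6
= 13/90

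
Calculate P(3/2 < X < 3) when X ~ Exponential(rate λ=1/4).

P(3/2 < X < 3) = ∫_{3/2}^{3} f(x) dx
where f(x) = \frac{e^{- \frac{x}{4}}}{4}
= - \frac{1}{e^{\frac{3}{4}}} + e^{- \frac{3}{8}}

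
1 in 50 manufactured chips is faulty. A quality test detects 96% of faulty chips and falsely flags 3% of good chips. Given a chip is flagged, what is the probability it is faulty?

Let D = the rare event, + = positive/flagged.
P(D) = 1/50
P(+|D) = 96/100 = 24/25
P(+|D') = 3/100
P(+) = P(+|D)P(D) + P(+|D')P(D')
     = \frac{24}{25} × \frac{1}{50} + \frac{3}{100} × \frac{49}{50}
     = \frac{243}{5000}
P(D|+) = P(+|D)P(D)/P(+) = \frac{32}{81}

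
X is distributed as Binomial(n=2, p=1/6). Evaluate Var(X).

For X ~ Binomial(n=2, p=1/6):
Var(X) = \frac{5}{18}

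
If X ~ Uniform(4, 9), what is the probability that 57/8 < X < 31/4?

P(57/8 < X < 31/4) = ∫_{57/8}^{31/4} f(x) dx
where f(x) = \frac{1}{5}
= \frac{1}{8}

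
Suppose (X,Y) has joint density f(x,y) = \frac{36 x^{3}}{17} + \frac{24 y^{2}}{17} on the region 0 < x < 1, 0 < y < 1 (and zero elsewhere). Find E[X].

E[X] = ∫_0^1 ∫_0^1 x × f(x,y) dy dx
= ∫_0^1 ∫_0^1 x × (\frac{36 x^{3}}{17} + \frac{24 y^{2}}{17}) dy dx
= \frac{56}{85}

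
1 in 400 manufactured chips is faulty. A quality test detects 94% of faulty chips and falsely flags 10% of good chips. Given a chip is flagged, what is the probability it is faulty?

Let D = the rare event, + = positive/flagged.
P(D) = 1/400
P(+|D) = 94/100 = 47/50
P(+|D') = 10/100 = 1/10
P(+) = P(+|D)P(D) + P(+|D')P(D')
     = \frac{47}{50} × \frac{1}{400} + \frac{1}{10} × \frac{399}{400}
     = \frac{1021}{10000}
P(D|+) = P(+|D)P(D)/P(+) = \frac{47}{2042}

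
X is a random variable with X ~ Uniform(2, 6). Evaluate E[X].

For X ~ Uniform(2, 6), the expected value is:
E[X] = 4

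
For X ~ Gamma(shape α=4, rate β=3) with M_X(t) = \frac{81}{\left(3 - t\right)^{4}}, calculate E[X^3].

To find E[X^3], compute M^(3)(0):
M^(1)(t) = \frac{324}{\left(3 - t\right)^{5}}
M^(2)(t) = \frac{1620}{\left(3 - t\right)^{6}}
M^(3)(t) = \frac{9720}{\left(3 - t\right)^{7}}
M^(3)(0) = \frac{40}{9}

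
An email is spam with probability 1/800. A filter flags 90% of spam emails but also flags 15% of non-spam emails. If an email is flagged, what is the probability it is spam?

Let D = the rare event, + = positive/flagged.
P(D) = 1/800
P(+|D) = 90/100 = 9/10
P(+|D') = 15/100 = 3/20
P(+) = P(+|D)P(D) + P(+|D')P(D')
     = \frac{9}{10} × \frac{1}{800} + \frac{3}{20} × \frac{799}{800}
     = \frac{483}{3200}
P(D|+) = P(+|D)P(D)/P(+) = \frac{6}{805}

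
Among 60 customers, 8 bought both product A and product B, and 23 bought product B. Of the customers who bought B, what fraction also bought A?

P(A ∩ B) = 8/60 = 2/15
P(B) = 23/60
P(A|B) = P(A ∩ B) / P(B) = (2/15) / (23/60) = 8/23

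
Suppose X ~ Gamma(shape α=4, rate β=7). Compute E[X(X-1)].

E[X(X-1)] = E[X² - X] = E[X²] - E[X]
E[X] = \frac{4}{7}
E[X²] = Var(X) + (E[X])² = \frac{4}{49} + (\frac{4}{7})² = \frac{20}{49}
E[X(X-1)] = \frac{20}{49} - \frac{4}{7} = - \frac{8}{49}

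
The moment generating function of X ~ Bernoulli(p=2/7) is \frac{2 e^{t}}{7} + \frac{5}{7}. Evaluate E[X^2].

To find E[X^2], compute M^(2)(0):
M^(1)(t) = \frac{2 e^{t}}{7}
M^(2)(t) = \frac{2 e^{t}}{7}
M^(2)(0) = \frac{2}{7}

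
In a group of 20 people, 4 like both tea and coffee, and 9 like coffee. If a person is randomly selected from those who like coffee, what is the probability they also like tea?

P(A ∩ B) = 4/20 = 1/5
P(B) = 9/20
P(A|B) = P(A ∩ B) / P(B) = (1/5) / (9/20) = 4/9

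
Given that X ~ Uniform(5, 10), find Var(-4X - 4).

For X ~ Uniform(5, 10):
Var(X) = \frac{25}{12}
Var(-4X - 4) = (-4)² × Var(X) = 16 × \frac{25}{12} = \frac{100}{3}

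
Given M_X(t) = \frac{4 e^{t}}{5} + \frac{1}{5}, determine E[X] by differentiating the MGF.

To find E[X], compute M^(1)(0):
M^(1)(t) = \frac{4 e^{t}}{5}
M^(1)(0) = \frac{4}{5}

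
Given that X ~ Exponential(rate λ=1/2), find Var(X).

For X ~ Exponential(rate λ=1/2):
Var(X) = 4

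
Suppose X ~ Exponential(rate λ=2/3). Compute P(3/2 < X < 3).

P(3/2 < X < 3) = ∫_{3/2}^{3} f(x) dx
where f(x) = \frac{2 e^{- \frac{2 x}{3}}}{3}
= - \frac{1 - e}{e^{2}}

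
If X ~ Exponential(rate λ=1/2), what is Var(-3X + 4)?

For X ~ Exponential(rate λ=1/2):
Var(X) = 4
Var(-3X + 4) = (-3)² × Var(X) = 9 × 4 = 36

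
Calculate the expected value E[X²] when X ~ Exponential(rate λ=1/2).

Using the identity E[X²] = Var(X) + (E[X])²:
E[X] = 2
Var(X) = 4
E[X²] = 4 + (2)²
= 8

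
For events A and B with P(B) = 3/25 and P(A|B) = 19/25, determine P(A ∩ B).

By definition, P(A|B) = P(A ∩ B) / P(B)
So P(A ∩ B) = P(A|B) × P(B)
= 19/25 × 3/25
= 57/625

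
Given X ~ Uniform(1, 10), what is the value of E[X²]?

Using the identity E[X²] = Var(X) + (E[X])²:
E[X] = \frac{11}{2}
Var(X) = \frac{27}{4}
E[X²] = \frac{27}{4} + (\frac{11}{2})²
= 37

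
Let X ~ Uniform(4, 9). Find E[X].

For X ~ Uniform(4, 9), the expected value is:
E[X] = \frac{13}{2}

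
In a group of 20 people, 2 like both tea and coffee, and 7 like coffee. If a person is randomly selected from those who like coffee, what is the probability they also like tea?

P(A ∩ B) = 2/20 = 1/10
P(B) = 7/20
P(A|B) = P(A ∩ B) / P(B) = (1/10) / (7/20) = 2/7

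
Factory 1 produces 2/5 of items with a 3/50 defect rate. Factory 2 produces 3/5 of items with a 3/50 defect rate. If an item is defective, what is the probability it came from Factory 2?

Using Bayes' theorem:
P(F1) = 2/5, P(D|F1) = 3/50
P(F2) = 3/5, P(D|F2) = 3/50
P(D) = P(D|F1)P(F1) + P(D|F2)P(F2)
     = \frac{3}{50}
P(F2|D) = P(D|F2)P(F2) / P(D)
= \frac{3}{5}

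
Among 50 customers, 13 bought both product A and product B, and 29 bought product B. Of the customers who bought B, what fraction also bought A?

P(A ∩ B) = 13/50
P(B) = 29/50
P(A|B) = P(A ∩ B) / P(B) = (13/50) / (29/50) = 13/29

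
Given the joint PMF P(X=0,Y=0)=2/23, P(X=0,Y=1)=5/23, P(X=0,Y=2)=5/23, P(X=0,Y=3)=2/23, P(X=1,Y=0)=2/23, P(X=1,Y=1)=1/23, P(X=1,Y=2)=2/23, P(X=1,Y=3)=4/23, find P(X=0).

P(X=0) = P(X=0,Y=0) + P(X=0,Y=1) + P(X=0,Y=2) + P(X=0,Y=3)
= 2/23 + 5/23 + 5/23 + 2/23
= 14/23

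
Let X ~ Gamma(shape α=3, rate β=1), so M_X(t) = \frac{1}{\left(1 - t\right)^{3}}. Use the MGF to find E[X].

To find E[X], compute M^(1)(0):
M^(1)(t) = \frac{3}{\left(1 - t\right)^{4}}
M^(1)(0) = 3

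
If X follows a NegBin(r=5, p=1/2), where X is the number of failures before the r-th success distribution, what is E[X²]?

Using the identity E[X²] = Var(X) + (E[X])²:
E[X] = 5
Var(X) = 10
E[X²] = 10 + (5)²
= 35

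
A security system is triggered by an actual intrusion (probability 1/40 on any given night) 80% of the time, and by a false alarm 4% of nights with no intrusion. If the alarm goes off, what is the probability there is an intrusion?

Let D = the rare event, + = positive/flagged.
P(D) = 1/40
P(+|D) = 80/100 = 4/5
P(+|D') = 4/100 = 1/25
P(+) = P(+|D)P(D) + P(+|D')P(D')
     = \frac{4}{5} × \frac{1}{40} + \frac{1}{25} × \frac{39}{40}
     = \frac{59}{1000}
P(D|+) = P(+|D)P(D)/P(+) = \frac{20}{59}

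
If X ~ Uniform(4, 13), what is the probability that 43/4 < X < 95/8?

P(43/4 < X < 95/8) = ∫_{43/4}^{95/8} f(x) dx
where f(x) = \frac{1}{9}
= \frac{1}{8}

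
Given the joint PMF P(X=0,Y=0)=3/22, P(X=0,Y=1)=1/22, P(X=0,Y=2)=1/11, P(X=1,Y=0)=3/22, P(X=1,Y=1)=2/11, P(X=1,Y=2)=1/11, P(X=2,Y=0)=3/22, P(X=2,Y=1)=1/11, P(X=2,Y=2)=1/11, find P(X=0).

P(X=0) = P(X=0,Y=0) + P(X=0,Y=1) + P(X=0,Y=2)
= 3/22 + 1/22 + 1/11
= 3/11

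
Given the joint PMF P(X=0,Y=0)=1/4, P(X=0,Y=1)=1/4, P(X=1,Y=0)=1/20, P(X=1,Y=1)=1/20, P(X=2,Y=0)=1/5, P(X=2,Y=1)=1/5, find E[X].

First find marginal of X:
P(X=0) = 1/2
P(X=1) = 1/10
P(X=2) = 2/5
E[X] = 0 × 1/2 + 1 × 1/10 + 2 × 2/5 = 9/10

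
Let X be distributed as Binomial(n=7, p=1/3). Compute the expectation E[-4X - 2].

For X ~ Binomial(n=7, p=1/3):
E[X] = \frac{7}{3}
E[-4X - 2] = -4 × E[X] - 2 = - \frac{34}{3}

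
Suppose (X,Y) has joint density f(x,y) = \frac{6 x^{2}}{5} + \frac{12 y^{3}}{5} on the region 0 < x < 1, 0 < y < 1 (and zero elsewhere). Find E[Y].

E[Y] = ∫_0^1 ∫_0^1 y × f(x,y) dx dy
= \frac{17}{25}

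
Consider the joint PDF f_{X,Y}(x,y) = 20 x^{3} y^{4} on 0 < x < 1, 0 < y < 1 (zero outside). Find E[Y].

E[Y] = ∫_0^1 ∫_0^1 y × f(x,y) dx dy
= \frac{5}{6}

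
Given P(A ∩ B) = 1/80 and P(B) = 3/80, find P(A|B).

P(A|B) = P(A ∩ B) / P(B)
= (1/80) / (3/80)
= 1/3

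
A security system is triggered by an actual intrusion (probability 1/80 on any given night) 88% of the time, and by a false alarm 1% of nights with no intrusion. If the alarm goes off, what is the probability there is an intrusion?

Let D = the rare event, + = positive/flagged.
P(D) = 1/80
P(+|D) = 88/100 = 22/25
P(+|D') = 1/100
P(+) = P(+|D)P(D) + P(+|D')P(D')
     = \frac{22}{25} × \frac{1}{80} + \frac{1}{100} × \frac{79}{80}
     = \frac{167}{8000}
P(D|+) = P(+|D)P(D)/P(+) = \frac{88}{167}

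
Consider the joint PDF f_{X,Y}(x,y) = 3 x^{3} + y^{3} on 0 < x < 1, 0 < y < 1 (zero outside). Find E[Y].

E[Y] = ∫_0^1 ∫_0^1 y × f(x,y) dx dy
= \frac{23}{40}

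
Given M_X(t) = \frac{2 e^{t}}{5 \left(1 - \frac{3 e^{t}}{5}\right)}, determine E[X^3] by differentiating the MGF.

To find E[X^3], compute M^(3)(0):
M^(1)(t) = \frac{2 e^{t}}{5 \left(1 - \frac{3 e^{t}}{5}\right)} + \frac{6 e^{2 t}}{25 \left(1 - \frac{3 e^{t}}{5}\right)^{2}}
M^(2)(t) = \frac{2 e^{t}}{5 \left(1 - \frac{3 e^{t}}{5}\right)} + \frac{18 e^{2 t}}{25 \left(1 - \frac{3 e^{t}}{5}\right)^{2}} + \frac{36 e^{3 t}}{125 \left(1 - \frac{3 e^{t}}{5}\right)^{3}}
M^(3)(t) = \frac{2 e^{t}}{5 \left(1 - \frac{3 e^{t}}{5}\right)} + \frac{42 e^{2 t}}{25 \left(1 - \frac{3 e^{t}}{5}\right)^{2}} + \frac{216 e^{3 t}}{125 \left(1 - \frac{3 e^{t}}{5}\right)^{3}} + \frac{324 e^{4 t}}{625 \left(1 - \frac{3 e^{t}}{5}\right)^{4}}
M^(3)(0) = \frac{235}{4}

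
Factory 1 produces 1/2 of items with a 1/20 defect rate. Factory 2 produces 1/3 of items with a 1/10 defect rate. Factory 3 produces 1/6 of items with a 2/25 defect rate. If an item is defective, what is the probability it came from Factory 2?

Using Bayes' theorem:
P(F1) = 1/2, P(D|F1) = 1/20
P(F2) = 1/3, P(D|F2) = 1/10
P(F3) = 1/6, P(D|F3) = 2/25
P(D) = P(D|F1)P(F1) + P(D|F2)P(F2) + P(D|F3)P(F3)
     = \frac{43}{600}
P(F2|D) = P(D|F2)P(F2) / P(D)
= \frac{20}{43}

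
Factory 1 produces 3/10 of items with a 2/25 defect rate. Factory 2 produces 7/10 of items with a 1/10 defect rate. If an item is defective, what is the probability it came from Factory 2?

Using Bayes' theorem:
P(F1) = 3/10, P(D|F1) = 2/25
P(F2) = 7/10, P(D|F2) = 1/10
P(D) = P(D|F1)P(F1) + P(D|F2)P(F2)
     = \frac{47}{500}
P(F2|D) = P(D|F2)P(F2) / P(D)
= \frac{35}{47}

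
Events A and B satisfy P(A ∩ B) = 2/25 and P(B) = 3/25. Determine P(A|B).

P(A|B) = P(A ∩ B) / P(B)
= (2/25) / (3/25)
= 2/3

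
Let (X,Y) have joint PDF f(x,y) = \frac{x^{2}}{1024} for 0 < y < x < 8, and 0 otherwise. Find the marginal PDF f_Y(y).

f_Y(y) = ∫_y^8 \frac{x^{2}}{1024} dx = \frac{1}{6} - \frac{y^{3}}{3072}
for 0 < y < 8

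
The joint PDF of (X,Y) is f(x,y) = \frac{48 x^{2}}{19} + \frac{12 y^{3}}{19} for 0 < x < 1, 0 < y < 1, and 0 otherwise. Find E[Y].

E[Y] = ∫_0^1 ∫_0^1 y × f(x,y) dx dy
= \frac{52}{95}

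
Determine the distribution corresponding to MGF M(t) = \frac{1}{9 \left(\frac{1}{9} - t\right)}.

The MGF M(t) = \frac{1}{9 \left(\frac{1}{9} - t\right)} is the standard form for the Exponential distribution.
Comparing with the known MGF formula identifies: Exponential(rate λ=1/9)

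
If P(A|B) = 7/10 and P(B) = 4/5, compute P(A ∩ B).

By definition, P(A|B) = P(A ∩ B) / P(B)
So P(A ∩ B) = P(A|B) × P(B)
= 7/10 × 4/5
= 14/25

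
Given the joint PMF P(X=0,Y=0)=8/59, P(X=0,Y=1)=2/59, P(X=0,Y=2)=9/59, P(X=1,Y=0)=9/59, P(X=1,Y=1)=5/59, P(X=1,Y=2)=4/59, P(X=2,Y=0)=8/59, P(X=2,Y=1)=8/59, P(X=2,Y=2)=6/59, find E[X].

First find marginal of X:
P(X=0) = 19/59
P(X=1) = 18/59
P(X=2) = 22/59
E[X] = 0 × 19/59 + 1 × 18/59 + 2 × 22/59 = 62/59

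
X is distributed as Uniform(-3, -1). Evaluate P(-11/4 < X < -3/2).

P(-11/4 < X < -3/2) = ∫_{-11/4}^{-3/2} f(x) dx
where f(x) = \frac{1}{2}
= \frac{5}{8}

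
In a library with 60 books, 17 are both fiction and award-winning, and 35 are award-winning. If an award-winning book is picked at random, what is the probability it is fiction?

P(A ∩ B) = 17/60
P(B) = 35/60 = 7/12
P(A|B) = P(A ∩ B) / P(B) = (17/60) / (7/12) = 17/35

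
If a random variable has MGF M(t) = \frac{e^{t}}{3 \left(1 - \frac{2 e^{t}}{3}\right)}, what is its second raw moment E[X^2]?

To find E[X^2], compute M^(2)(0):
M^(1)(t) = \frac{e^{t}}{3 \left(1 - \frac{2 e^{t}}{3}\right)} + \frac{2 e^{2 t}}{9 \left(1 - \frac{2 e^{t}}{3}\right)^{2}}
M^(2)(t) = \frac{e^{t}}{3 \left(1 - \frac{2 e^{t}}{3}\right)} + \frac{2 e^{2 t}}{3 \left(1 - \frac{2 e^{t}}{3}\right)^{2}} + \frac{8 e^{3 t}}{27 \left(1 - \frac{2 e^{t}}{3}\right)^{3}}
M^(2)(0) = 15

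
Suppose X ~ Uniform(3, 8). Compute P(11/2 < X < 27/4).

P(11/2 < X < 27/4) = ∫_{11/2}^{27/4} f(x) dx
where f(x) = \frac{1}{5}
= \frac{1}{4}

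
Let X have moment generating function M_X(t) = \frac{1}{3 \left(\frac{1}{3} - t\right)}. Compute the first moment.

To find E[X], compute M^(1)(0):
M^(1)(t) = \frac{1}{3 \left(\frac{1}{3} - t\right)^{2}}
M^(1)(0) = 3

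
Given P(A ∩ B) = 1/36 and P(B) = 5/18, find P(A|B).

P(A|B) = P(A ∩ B) / P(B)
= (1/36) / (5/18)
= 1/10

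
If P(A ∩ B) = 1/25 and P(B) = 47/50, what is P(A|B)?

P(A|B) = P(A ∩ B) / P(B)
= (1/25) / (47/50)
= 2/47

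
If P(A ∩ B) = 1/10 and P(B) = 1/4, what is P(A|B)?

P(A|B) = P(A ∩ B) / P(B)
= (1/10) / (1/4)
= 2/5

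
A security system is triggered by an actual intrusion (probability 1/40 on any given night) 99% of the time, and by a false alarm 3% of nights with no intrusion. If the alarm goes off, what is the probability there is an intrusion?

Let D = the rare event, + = positive/flagged.
P(D) = 1/40
P(+|D) = 99/100
P(+|D') = 3/100
P(+) = P(+|D)P(D) + P(+|D')P(D')
     = \frac{99}{100} × \frac{1}{40} + \frac{3}{100} × \frac{39}{40}
     = \frac{27}{500}
P(D|+) = P(+|D)P(D)/P(+) = \frac{11}{24}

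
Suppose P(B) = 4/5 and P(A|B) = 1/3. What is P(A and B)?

By definition, P(A|B) = P(A ∩ B) / P(B)
So P(A ∩ B) = P(A|B) × P(B)
= 1/3 × 4/5
= 4/15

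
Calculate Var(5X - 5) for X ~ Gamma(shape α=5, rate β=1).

For X ~ Gamma(shape α=5, rate β=1):
Var(X) = 5
Var(5X - 5) = (5)² × Var(X) = 25 × 5 = 125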